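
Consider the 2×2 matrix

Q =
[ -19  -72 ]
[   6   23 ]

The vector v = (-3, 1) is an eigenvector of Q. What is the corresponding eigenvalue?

Compute Qv: Q·(-3, 1) = (-15, 5).
Since Qv = λv, compare component 1: -15 = λ·-3, so λ = 5.

5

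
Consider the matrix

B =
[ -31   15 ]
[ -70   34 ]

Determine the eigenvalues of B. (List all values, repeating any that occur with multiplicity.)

-1, 4

det(B - sI) = (-31 - s)(34 - s) - (15)·(-70) = s^2 - 3s - 4.
This factors as (s + 1)·(s - 4) = 0.
Eigenvalues: -1, 4.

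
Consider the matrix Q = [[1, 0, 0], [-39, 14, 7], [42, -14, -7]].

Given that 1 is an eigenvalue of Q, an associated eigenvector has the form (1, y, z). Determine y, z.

We need (Q - 1I)v = 0.
Q - 1I = [[0, 0, 0], [-39, 13, 7], [42, -14, -8]].
Row 1: (0)·1 + (0)·y + (0)·z = 0
Row 2: (-39)·1 + (13)·y + (7)·z = 0
Row 3: (42)·1 + (-14)·y + (-8)·z = 0
Solving gives y = 3, z = 0.
Check: Q·(1, 3, 0) = (1, 3, 0) = 1·(1, 3, 0).

3, 0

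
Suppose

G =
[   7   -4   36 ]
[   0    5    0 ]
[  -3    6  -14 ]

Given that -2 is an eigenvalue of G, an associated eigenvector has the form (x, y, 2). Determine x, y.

We need (G + 2I)v = 0.
G + 2I = [[9, -4, 36], [0, 7, 0], [-3, 6, -12]].
Row 1: (9)·x + (-4)·y + (36)·2 = 0
Row 2: (0)·x + (7)·y + (0)·2 = 0
Row 3: (-3)·x + (6)·y + (-12)·2 = 0
Solving gives x = -8, y = 0.
Check: G·(-8, 0, 2) = (16, 0, -4) = -2·(-8, 0, 2).

-8, 0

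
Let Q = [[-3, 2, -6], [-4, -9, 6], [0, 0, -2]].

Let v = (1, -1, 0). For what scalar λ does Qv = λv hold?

Compute Qv: Q·(1, -1, 0) = (-5, 5, 0).
Since Qv = λv, compare component 1: -5 = λ·1, so λ = -5.

-5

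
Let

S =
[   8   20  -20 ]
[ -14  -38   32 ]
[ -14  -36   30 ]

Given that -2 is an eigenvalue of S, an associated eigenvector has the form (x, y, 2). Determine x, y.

We need (S + 2I)v = 0.
S + 2I = [[10, 20, -20], [-14, -36, 32], [-14, -36, 32]].
Row 1: (10)·x + (20)·y + (-20)·2 = 0
Row 2: (-14)·x + (-36)·y + (32)·2 = 0
Row 3: (-14)·x + (-36)·y + (32)·2 = 0
Solving gives x = 2, y = 1.
Check: S·(2, 1, 2) = (-4, -2, -4) = -2·(2, 1, 2).

2, 1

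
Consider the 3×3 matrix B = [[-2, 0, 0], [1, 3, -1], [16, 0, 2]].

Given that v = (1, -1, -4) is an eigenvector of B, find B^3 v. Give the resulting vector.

(-8, 8, 32)

First find the eigenvalue: Bv = (-2, 2, 8) = -2·(1, -1, -4), so λ = -2.
Then B^3 v = λ^3·v = (-2)^3·(1, -1, -4) = -8·(1, -1, -4) = (-8, 8, 32).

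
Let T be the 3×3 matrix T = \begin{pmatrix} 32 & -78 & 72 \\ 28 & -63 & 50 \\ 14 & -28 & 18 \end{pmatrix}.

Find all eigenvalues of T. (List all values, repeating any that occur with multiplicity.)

-10, -7, 4

Set up det(tI - T) = 0.
Expanding the 3×3 determinant: p(t) = t^3 + 13t^2 + 2t - 280.
Try t = 4: p(4) = 0, so 4 is a root.
Dividing by (t - 4) leaves t^2 + 17t + 70.
The quadratic factors as (t + 10)·(t + 7).
Eigenvalues: -10, -7, 4.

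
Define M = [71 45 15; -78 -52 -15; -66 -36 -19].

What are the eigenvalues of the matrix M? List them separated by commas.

-7, -4, 11

The characteristic polynomial is p(λ) = det(λI - M).
Expanding along the first row, p(λ) = λ^3 - 93λ - 308.
Since p(-7) = 0, λ = -7 is a root.
Dividing by (λ + 7) leaves λ^2 - 7λ - 44.
The quadratic factors as (λ + 4)·(λ - 11).
Eigenvalues: -7, -4, 11.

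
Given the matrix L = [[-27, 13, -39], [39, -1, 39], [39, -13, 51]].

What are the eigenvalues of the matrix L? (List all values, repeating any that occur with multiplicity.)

Compute the characteristic polynomial p(λ) = det(λI - L).
Expanding along the first row, p(λ) = λ^3 - 23λ^2 + 120λ + 144.
Since p(12) = 0, λ = 12 is a root.
Factor out (λ - 12): p(λ) = (λ - 12)·(λ^2 - 11λ - 12).
The quadratic factors as (λ + 1)·(λ - 12).
Eigenvalues: -1, 12, 12.

-1, 12, 12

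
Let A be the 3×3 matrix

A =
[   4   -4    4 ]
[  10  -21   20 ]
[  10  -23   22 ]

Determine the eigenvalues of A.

-1, 2, 4

Set up det(lambda·I - A) = 0.
Expanding along the first row, p(lambda) = lambda^3 - 5·lambda^2 + 2·lambda + 8.
Since p(2) = 0, lambda = 2 is a root.
Factor out (lambda - 2): p(lambda) = (lambda - 2)·(lambda^2 - 3·lambda - 4).
The quadratic factors as (lambda + 1)·(lambda - 4).
Eigenvalues: -1, 2, 4.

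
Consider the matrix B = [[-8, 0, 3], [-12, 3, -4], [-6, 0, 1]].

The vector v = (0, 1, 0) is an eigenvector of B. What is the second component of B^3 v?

First find the eigenvalue: Bv = (0, 3, 0) = 3·(0, 1, 0), so λ = 3.
Then B^3 v = λ^3·v = 3^3·(0, 1, 0) = 27·(0, 1, 0) = (0, 27, 0).

27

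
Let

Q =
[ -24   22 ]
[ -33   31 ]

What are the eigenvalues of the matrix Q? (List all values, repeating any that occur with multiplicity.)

det(Q - tI) = (-24 - t)(31 - t) - (22)·(-33) = t^2 - 7t - 18.
This factors as (t + 2)·(t - 9) = 0.
Eigenvalues: -2, 9.

-2, 9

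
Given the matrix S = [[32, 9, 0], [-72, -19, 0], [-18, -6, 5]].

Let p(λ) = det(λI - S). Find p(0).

p(0) = det(0·I − S) = det(−S) = (−1)^3·det(S).
det(S) = 200, so p(0) = -200.

-200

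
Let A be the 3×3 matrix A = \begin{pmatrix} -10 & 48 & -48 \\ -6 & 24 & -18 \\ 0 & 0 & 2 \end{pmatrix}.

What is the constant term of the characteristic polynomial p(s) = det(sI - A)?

p(0) = det(0·I − A) = det(−A) = (−1)^3·det(A).
det(A) = 96, so p(0) = -96.

-96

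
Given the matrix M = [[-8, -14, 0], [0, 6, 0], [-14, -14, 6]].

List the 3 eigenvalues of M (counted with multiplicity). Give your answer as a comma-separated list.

Set up det(rI - M) = 0.
Cofactor expansion gives p(r) = r^3 - 4r^2 - 60r + 288.
Rational-root test: r = 6 gives p(6) = 0.
Dividing by (r - 6) leaves r^2 + 2r - 48.
The quadratic factors as (r + 8)·(r - 6).
Eigenvalues: -8, 6, 6.

-8, 6, 6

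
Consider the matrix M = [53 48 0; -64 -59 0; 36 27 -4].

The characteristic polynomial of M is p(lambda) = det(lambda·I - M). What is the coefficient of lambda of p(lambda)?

p(lambda) = lambda^3 + 10·lambda^2 - 31·lambda - 220.
The coefficient of lambda is -31.

-31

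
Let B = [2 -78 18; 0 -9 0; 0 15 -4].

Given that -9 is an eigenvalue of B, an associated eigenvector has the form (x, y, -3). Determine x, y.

12, 1

We need (B + 9I)v = 0.
B + 9I = [[11, -78, 18], [0, 0, 0], [0, 15, 5]].
Row 1: (11)·x + (-78)·y + (18)·-3 = 0
Row 2: (0)·x + (0)·y + (0)·-3 = 0
Row 3: (0)·x + (15)·y + (5)·-3 = 0
Solving gives x = 12, y = 1.
Check: B·(12, 1, -3) = (-108, -9, 27) = -9·(12, 1, -3).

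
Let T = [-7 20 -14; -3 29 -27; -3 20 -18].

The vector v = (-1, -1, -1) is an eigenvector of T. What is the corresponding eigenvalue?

-1

Compute Tv: T·(-1, -1, -1) = (1, 1, 1).
Since Tv = λv, compare component 1: 1 = λ·-1, so λ = -1.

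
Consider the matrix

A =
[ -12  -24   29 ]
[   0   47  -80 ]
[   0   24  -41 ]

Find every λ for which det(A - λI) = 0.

-12, -1, 7

Set up det(sI - A) = 0.
Expanding along the first row, p(s) = s^3 + 6s^2 - 79s - 84.
Since p(-1) = 0, s = -1 is a root.
Dividing by (s + 1) leaves s^2 + 5s - 84.
The quadratic factors as (s + 12)·(s - 7).
Eigenvalues: -12, -1, 7.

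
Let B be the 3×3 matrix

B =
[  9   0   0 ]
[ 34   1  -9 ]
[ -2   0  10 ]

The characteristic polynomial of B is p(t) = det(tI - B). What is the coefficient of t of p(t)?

p(t) = t^3 - 20t^2 + 109t - 90.
The coefficient of t is 109.

109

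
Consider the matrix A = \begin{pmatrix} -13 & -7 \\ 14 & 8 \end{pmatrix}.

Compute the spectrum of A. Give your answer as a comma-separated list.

det(A - rI) = (-13 - r)(8 - r) - (-7)·(14) = r^2 + 5r - 6.
This factors as (r + 6)·(r - 1) = 0.
Eigenvalues: -6, 1.

-6, 1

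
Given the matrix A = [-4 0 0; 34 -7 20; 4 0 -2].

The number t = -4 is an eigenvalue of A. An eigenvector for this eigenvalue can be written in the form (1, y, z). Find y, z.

-2, -2

We need (A + 4I)v = 0.
A + 4I = [[0, 0, 0], [34, -3, 20], [4, 0, 2]].
Row 1: (0)·1 + (0)·y + (0)·z = 0
Row 2: (34)·1 + (-3)·y + (20)·z = 0
Row 3: (4)·1 + (0)·y + (2)·z = 0
Solving gives y = -2, z = -2.
Check: A·(1, -2, -2) = (-4, 8, 8) = -4·(1, -2, -2).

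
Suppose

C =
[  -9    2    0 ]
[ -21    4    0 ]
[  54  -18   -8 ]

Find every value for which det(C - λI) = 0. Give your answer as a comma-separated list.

The characteristic polynomial is p(t) = det(tI - C).
Expanding along the first row, p(t) = t^3 + 13t^2 + 46t + 48.
Rational-root test: t = -2 gives p(-2) = 0.
Dividing by (t + 2) leaves t^2 + 11t + 24.
The quadratic factors as (t + 8)·(t + 3).
Eigenvalues: -8, -3, -2.

-8, -3, -2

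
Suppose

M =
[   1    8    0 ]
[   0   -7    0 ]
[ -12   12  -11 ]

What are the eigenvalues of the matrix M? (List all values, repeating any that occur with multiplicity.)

Compute the characteristic polynomial p(t) = det(tI - M).
Cofactor expansion gives p(t) = t^3 + 17t^2 + 59t - 77.
Rational-root test: t = 1 gives p(1) = 0.
Factor out (t - 1): p(t) = (t - 1)·(t^2 + 18t + 77).
The quadratic factors as (t + 11)·(t + 7).
Eigenvalues: -11, -7, 1.

-11, -7, 1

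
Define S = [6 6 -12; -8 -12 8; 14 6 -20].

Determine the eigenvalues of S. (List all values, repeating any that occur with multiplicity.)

-12, -8, -6

Compute the characteristic polynomial p(lambda) = det(lambda·I - S).
Cofactor expansion gives p(lambda) = lambda^3 + 26·lambda^2 + 216·lambda + 576.
Rational-root test: lambda = -8 gives p(-8) = 0.
Factor out (lambda + 8): p(lambda) = (lambda + 8)·(lambda^2 + 18·lambda + 72).
The quadratic factors as (lambda + 12)·(lambda + 6).
Eigenvalues: -12, -8, -6.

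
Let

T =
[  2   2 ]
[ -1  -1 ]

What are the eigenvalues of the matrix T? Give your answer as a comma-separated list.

0, 1

det(T - lambda·I) = (2 - lambda)(-1 - lambda) - (2)·(-1) = lambda^2 - lambda.
This factors as lambda·(lambda - 1) = 0.
Eigenvalues: 0, 1.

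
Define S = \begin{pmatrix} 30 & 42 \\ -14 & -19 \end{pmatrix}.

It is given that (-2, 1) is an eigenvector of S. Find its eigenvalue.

9

Compute Sv: S·(-2, 1) = (-18, 9).
Since Sv = λv, compare component 1: -18 = λ·-2, so λ = 9.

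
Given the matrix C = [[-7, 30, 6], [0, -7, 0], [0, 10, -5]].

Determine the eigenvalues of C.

Compute the characteristic polynomial p(r) = det(rI - C).
Expanding along the first row, p(r) = r^3 + 19r^2 + 119r + 245.
Try r = -5: p(-5) = 0, so -5 is a root.
Dividing by (r + 5) leaves r^2 + 14r + 49.
The quadratic factor is (r + 7)^2.
Eigenvalues: -7, -7, -5.

-7, -7, -5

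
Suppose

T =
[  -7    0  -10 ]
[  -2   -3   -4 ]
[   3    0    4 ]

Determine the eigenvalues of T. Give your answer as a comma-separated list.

The characteristic polynomial is p(t) = det(tI - T).
Expanding along the first row, p(t) = t^3 + 6t^2 + 11t + 6.
Rational-root test: t = -1 gives p(-1) = 0.
Dividing by (t + 1) leaves t^2 + 5t + 6.
The quadratic factors as (t + 3)·(t + 2).
Eigenvalues: -3, -2, -1.

-3, -2, -1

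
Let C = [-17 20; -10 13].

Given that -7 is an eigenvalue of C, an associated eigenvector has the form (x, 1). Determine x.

We need (C + 7I)v = 0.
C + 7I = [[-10, 20], [-10, 20]].
Row 1: (-10)·x + (20)·1 = 0
Row 2: (-10)·x + (20)·1 = 0
Solving gives x = 2.
Check: C·(2, 1) = (-14, -7) = -7·(2, 1).

2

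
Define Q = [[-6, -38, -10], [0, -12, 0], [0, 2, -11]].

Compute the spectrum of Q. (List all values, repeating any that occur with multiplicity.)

-12, -11, -6

The characteristic polynomial is p(λ) = det(λI - Q).
Cofactor expansion gives p(λ) = λ^3 + 29λ^2 + 270λ + 792.
Since p(-11) = 0, λ = -11 is a root.
Dividing by (λ + 11) leaves λ^2 + 18λ + 72.
The quadratic factors as (λ + 12)·(λ + 6).
Eigenvalues: -12, -11, -6.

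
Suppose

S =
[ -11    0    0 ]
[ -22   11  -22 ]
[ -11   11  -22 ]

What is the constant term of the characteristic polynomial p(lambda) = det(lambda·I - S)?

p(0) = det(0·I − S) = det(−S) = (−1)^3·det(S).
det(S) = 0, so p(0) = 0.

0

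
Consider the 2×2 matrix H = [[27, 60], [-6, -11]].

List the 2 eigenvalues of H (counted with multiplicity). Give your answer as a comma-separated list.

det(H - rI) = (27 - r)(-11 - r) - (60)·(-6) = r^2 - 16r + 63.
This factors as (r - 7)·(r - 9) = 0.
Eigenvalues: 7, 9.

7, 9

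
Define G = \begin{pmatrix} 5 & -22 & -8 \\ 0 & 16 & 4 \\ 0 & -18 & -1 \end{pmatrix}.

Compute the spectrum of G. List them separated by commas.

5, 7, 8

Set up det(rI - G) = 0.
Expanding along the first row, p(r) = r^3 - 20r^2 + 131r - 280.
Try r = 7: p(7) = 0, so 7 is a root.
Dividing by (r - 7) leaves r^2 - 13r + 40.
The quadratic factors as (r - 5)·(r - 8).
Eigenvalues: 5, 7, 8.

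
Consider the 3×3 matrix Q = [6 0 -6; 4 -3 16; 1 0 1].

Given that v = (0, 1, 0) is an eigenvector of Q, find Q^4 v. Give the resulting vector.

(0, 81, 0)

First find the eigenvalue: Qv = (0, -3, 0) = -3·(0, 1, 0), so λ = -3.
Then Q^4 v = λ^4·v = (-3)^4·(0, 1, 0) = 81·(0, 1, 0) = (0, 81, 0).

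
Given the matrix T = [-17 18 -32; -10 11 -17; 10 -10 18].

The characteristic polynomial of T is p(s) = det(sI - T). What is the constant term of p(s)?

-24

p(s) = s^3 - 12s^2 + 35s - 24.
The constant term is -24.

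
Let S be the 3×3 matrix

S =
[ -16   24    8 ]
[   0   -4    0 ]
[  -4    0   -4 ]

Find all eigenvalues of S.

-12, -8, -4

Set up det(lambda·I - S) = 0.
Cofactor expansion gives p(lambda) = lambda^3 + 24·lambda^2 + 176·lambda + 384.
Rational-root test: lambda = -8 gives p(-8) = 0.
Factor out (lambda + 8): p(lambda) = (lambda + 8)·(lambda^2 + 16·lambda + 48).
The quadratic factors as (lambda + 12)·(lambda + 4).
Eigenvalues: -12, -8, -4.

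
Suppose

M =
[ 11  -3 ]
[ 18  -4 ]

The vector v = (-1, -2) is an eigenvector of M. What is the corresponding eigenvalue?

5

Compute Mv: M·(-1, -2) = (-5, -10).
Since Mv = λv, compare component 1: -5 = λ·-1, so λ = 5.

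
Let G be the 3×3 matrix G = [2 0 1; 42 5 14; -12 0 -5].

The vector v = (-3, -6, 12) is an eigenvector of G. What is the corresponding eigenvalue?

-2

Compute Gv: G·(-3, -6, 12) = (6, 12, -24).
Since Gv = λv, compare component 1: 6 = λ·-3, so λ = -2.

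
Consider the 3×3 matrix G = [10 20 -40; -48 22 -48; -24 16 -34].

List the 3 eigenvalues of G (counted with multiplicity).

-10, -2, 10

The characteristic polynomial is p(λ) = det(λI - G).
Expanding along the first row, p(λ) = λ^3 + 2λ^2 - 100λ - 200.
Since p(-2) = 0, λ = -2 is a root.
Factor out (λ + 2): p(λ) = (λ + 2)·(λ^2 - 100).
The quadratic factors as (λ + 10)·(λ - 10).
Eigenvalues: -10, -2, 10.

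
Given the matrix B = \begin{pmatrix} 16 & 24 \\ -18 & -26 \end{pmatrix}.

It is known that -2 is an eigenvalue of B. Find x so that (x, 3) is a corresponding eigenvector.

-4

We need (B + 2I)v = 0.
B + 2I = [[18, 24], [-18, -24]].
Row 1: (18)·x + (24)·3 = 0
Row 2: (-18)·x + (-24)·3 = 0
Solving gives x = -4.
Check: B·(-4, 3) = (8, -6) = -2·(-4, 3).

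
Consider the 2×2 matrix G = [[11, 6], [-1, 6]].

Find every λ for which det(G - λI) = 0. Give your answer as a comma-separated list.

8, 9

det(G - sI) = (11 - s)(6 - s) - (6)·(-1) = s^2 - 17s + 72.
This factors as (s - 8)·(s - 9) = 0.
Eigenvalues: 8, 9.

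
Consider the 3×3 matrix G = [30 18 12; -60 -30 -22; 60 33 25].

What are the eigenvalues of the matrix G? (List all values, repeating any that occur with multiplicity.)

The characteristic polynomial is p(λ) = det(λI - G).
Expanding the 3×3 determinant: p(λ) = λ^3 - 25λ^2 + 186λ - 360.
Rational-root test: λ = 3 gives p(3) = 0.
Factor out (λ - 3): p(λ) = (λ - 3)·(λ^2 - 22λ + 120).
The quadratic factors as (λ - 10)·(λ - 12).
Eigenvalues: 3, 10, 12.

3, 10, 12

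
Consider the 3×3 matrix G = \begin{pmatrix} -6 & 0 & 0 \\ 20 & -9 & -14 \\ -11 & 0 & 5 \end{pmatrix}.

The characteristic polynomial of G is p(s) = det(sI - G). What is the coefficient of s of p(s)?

-21

p(s) = s^3 + 10s^2 - 21s - 270.
The coefficient of s is -21.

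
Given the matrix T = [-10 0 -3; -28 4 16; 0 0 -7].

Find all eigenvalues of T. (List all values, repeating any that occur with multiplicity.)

The characteristic polynomial is p(r) = det(rI - T).
Expanding the 3×3 determinant: p(r) = r^3 + 13r^2 + 2r - 280.
Try r = 4: p(4) = 0, so 4 is a root.
Dividing by (r - 4) leaves r^2 + 17r + 70.
The quadratic factors as (r + 10)·(r + 7).
Eigenvalues: -10, -7, 4.

-10, -7, 4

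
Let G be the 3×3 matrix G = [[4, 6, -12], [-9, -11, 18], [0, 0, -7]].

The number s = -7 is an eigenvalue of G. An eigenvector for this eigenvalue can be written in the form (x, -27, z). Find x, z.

18, 3

We need (G + 7I)v = 0.
G + 7I = [[11, 6, -12], [-9, -4, 18], [0, 0, 0]].
Row 1: (11)·x + (6)·-27 + (-12)·z = 0
Row 2: (-9)·x + (-4)·-27 + (18)·z = 0
Row 3: (0)·x + (0)·-27 + (0)·z = 0
Solving gives x = 18, z = 3.
Check: G·(18, -27, 3) = (-126, 189, -21) = -7·(18, -27, 3).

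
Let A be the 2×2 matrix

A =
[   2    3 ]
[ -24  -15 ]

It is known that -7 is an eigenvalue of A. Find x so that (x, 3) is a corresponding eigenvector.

-1

We need (A + 7I)v = 0.
A + 7I = [[9, 3], [-24, -8]].
Row 1: (9)·x + (3)·3 = 0
Row 2: (-24)·x + (-8)·3 = 0
Solving gives x = -1.
Check: A·(-1, 3) = (7, -21) = -7·(-1, 3).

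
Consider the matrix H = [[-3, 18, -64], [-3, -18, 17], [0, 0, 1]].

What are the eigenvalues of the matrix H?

-12, -9, 1

Set up det(λI - H) = 0.
Expanding along the first row, p(λ) = λ^3 + 20λ^2 + 87λ - 108.
Rational-root test: λ = 1 gives p(1) = 0.
Factor out (λ - 1): p(λ) = (λ - 1)·(λ^2 + 21λ + 108).
The quadratic factors as (λ + 12)·(λ + 9).
Eigenvalues: -12, -9, 1.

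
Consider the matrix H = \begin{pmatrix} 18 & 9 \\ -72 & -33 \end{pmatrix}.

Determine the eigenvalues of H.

-9, -6

det(H - λI) = (18 - λ)(-33 - λ) - (9)·(-72) = λ^2 + 15λ + 54.
This factors as (λ + 9)·(λ + 6) = 0.
Eigenvalues: -9, -6.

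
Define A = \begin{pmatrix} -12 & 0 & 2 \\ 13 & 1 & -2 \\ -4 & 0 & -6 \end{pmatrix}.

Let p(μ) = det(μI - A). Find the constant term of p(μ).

p(μ) = μ^3 + 17μ^2 + 62μ - 80.
The constant term is -80.

-80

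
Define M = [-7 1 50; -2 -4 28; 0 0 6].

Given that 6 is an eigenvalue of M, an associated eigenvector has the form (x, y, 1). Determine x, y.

We need (M - 6I)v = 0.
M - 6I = [[-13, 1, 50], [-2, -10, 28], [0, 0, 0]].
Row 1: (-13)·x + (1)·y + (50)·1 = 0
Row 2: (-2)·x + (-10)·y + (28)·1 = 0
Row 3: (0)·x + (0)·y + (0)·1 = 0
Solving gives x = 4, y = 2.
Check: M·(4, 2, 1) = (24, 12, 6) = 6·(4, 2, 1).

4, 2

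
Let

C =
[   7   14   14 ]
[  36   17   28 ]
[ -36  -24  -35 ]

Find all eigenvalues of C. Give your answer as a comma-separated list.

-11, -7, 7

The characteristic polynomial is p(r) = det(rI - C).
Expanding the 3×3 determinant: p(r) = r^3 + 11r^2 - 49r - 539.
Since p(-7) = 0, r = -7 is a root.
Factor out (r + 7): p(r) = (r + 7)·(r^2 + 4r - 77).
The quadratic factors as (r + 11)·(r - 7).
Eigenvalues: -11, -7, 7.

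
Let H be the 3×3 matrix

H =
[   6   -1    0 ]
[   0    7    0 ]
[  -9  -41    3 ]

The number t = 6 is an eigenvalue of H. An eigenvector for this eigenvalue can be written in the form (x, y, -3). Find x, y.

We need (H - 6I)v = 0.
H - 6I = [[0, -1, 0], [0, 1, 0], [-9, -41, -3]].
Row 1: (0)·x + (-1)·y + (0)·-3 = 0
Row 2: (0)·x + (1)·y + (0)·-3 = 0
Row 3: (-9)·x + (-41)·y + (-3)·-3 = 0
Solving gives x = 1, y = 0.
Check: H·(1, 0, -3) = (6, 0, -18) = 6·(1, 0, -3).

1, 0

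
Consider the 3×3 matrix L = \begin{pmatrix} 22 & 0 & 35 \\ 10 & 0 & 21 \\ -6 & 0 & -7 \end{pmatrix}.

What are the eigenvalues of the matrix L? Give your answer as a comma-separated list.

The characteristic polynomial is p(λ) = det(λI - L).
Cofactor expansion gives p(λ) = λ^3 - 15λ^2 + 56λ.
Try λ = 8: p(8) = 0, so 8 is a root.
Factor out (λ - 8): p(λ) = (λ - 8)·(λ^2 - 7λ).
The quadratic factors as λ·(λ - 7).
Eigenvalues: 0, 7, 8.

0, 7, 8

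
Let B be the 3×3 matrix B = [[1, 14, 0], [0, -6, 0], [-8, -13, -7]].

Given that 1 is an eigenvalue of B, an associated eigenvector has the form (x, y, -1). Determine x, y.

1, 0

We need (B - 1I)v = 0.
B - 1I = [[0, 14, 0], [0, -7, 0], [-8, -13, -8]].
Row 1: (0)·x + (14)·y + (0)·-1 = 0
Row 2: (0)·x + (-7)·y + (0)·-1 = 0
Row 3: (-8)·x + (-13)·y + (-8)·-1 = 0
Solving gives x = 1, y = 0.
Check: B·(1, 0, -1) = (1, 0, -1) = 1·(1, 0, -1).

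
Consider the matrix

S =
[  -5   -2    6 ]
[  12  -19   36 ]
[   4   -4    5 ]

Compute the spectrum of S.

Compute the characteristic polynomial p(lambda) = det(lambda·I - S).
Expanding the 3×3 determinant: p(lambda) = lambda^3 + 19·lambda^2 + 119·lambda + 245.
Rational-root test: lambda = -5 gives p(-5) = 0.
Dividing by (lambda + 5) leaves lambda^2 + 14·lambda + 49.
The quadratic factor is (lambda + 7)^2.
Eigenvalues: -7, -7, -5.

-7, -7, -5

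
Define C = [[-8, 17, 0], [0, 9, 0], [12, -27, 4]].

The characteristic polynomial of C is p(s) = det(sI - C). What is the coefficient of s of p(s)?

-68

p(s) = s^3 - 5s^2 - 68s + 288.
The coefficient of s is -68.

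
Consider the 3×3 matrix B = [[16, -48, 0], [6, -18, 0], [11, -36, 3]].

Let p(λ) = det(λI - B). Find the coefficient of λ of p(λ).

p(λ) = λ^3 - λ^2 - 6λ.
The coefficient of λ is -6.

-6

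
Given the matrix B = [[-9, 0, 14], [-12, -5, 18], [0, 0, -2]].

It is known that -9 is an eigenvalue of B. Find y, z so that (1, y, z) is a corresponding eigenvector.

We need (B + 9I)v = 0.
B + 9I = [[0, 0, 14], [-12, 4, 18], [0, 0, 7]].
Row 1: (0)·1 + (0)·y + (14)·z = 0
Row 2: (-12)·1 + (4)·y + (18)·z = 0
Row 3: (0)·1 + (0)·y + (7)·z = 0
Solving gives y = 3, z = 0.
Check: B·(1, 3, 0) = (-9, -27, 0) = -9·(1, 3, 0).

3, 0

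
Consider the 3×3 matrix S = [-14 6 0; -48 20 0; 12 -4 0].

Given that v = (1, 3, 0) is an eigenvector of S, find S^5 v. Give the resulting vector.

First find the eigenvalue: Sv = (4, 12, 0) = 4·(1, 3, 0), so λ = 4.
Then S^5 v = λ^5·v = 4^5·(1, 3, 0) = 1024·(1, 3, 0) = (1024, 3072, 0).

(1024, 3072, 0)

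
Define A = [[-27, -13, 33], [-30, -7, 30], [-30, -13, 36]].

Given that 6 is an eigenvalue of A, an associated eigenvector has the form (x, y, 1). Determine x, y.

We need (A - 6I)v = 0.
A - 6I = [[-33, -13, 33], [-30, -13, 30], [-30, -13, 30]].
Row 1: (-33)·x + (-13)·y + (33)·1 = 0
Row 2: (-30)·x + (-13)·y + (30)·1 = 0
Row 3: (-30)·x + (-13)·y + (30)·1 = 0
Solving gives x = 1, y = 0.
Check: A·(1, 0, 1) = (6, 0, 6) = 6·(1, 0, 1).

1, 0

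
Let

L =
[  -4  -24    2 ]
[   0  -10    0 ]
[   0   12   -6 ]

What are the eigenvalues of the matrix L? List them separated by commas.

-10, -6, -4

The characteristic polynomial is p(λ) = det(λI - L).
Expanding along the first row, p(λ) = λ^3 + 20λ^2 + 124λ + 240.
Try λ = -4: p(-4) = 0, so -4 is a root.
Factor out (λ + 4): p(λ) = (λ + 4)·(λ^2 + 16λ + 60).
The quadratic factors as (λ + 10)·(λ + 6).
Eigenvalues: -10, -6, -4.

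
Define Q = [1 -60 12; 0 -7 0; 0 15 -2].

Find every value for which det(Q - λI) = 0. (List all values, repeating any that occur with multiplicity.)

-7, -2, 1

Set up det(rI - Q) = 0.
Expanding the 3×3 determinant: p(r) = r^3 + 8r^2 + 5r - 14.
Rational-root test: r = 1 gives p(1) = 0.
Dividing by (r - 1) leaves r^2 + 9r + 14.
The quadratic factors as (r + 7)·(r + 2).
Eigenvalues: -7, -2, 1.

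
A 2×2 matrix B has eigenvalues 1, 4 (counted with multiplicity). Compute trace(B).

trace(B) is the sum of the eigenvalues: (1) + (4) = 5.

5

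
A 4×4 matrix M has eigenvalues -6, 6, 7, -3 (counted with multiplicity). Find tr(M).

4

trace(M) is the sum of the eigenvalues: (-6) + (6) + (7) + (-3) = 4.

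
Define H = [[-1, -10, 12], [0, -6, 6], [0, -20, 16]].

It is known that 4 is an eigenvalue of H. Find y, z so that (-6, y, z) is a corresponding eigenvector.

We need (H - 4I)v = 0.
H - 4I = [[-5, -10, 12], [0, -10, 6], [0, -20, 12]].
Row 1: (-5)·-6 + (-10)·y + (12)·z = 0
Row 2: (0)·-6 + (-10)·y + (6)·z = 0
Row 3: (0)·-6 + (-20)·y + (12)·z = 0
Solving gives y = -3, z = -5.
Check: H·(-6, -3, -5) = (-24, -12, -20) = 4·(-6, -3, -5).

-3, -5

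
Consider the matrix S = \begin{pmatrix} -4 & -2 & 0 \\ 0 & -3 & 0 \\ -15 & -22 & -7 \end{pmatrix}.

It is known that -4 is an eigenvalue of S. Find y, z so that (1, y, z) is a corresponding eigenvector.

We need (S + 4I)v = 0.
S + 4I = [[0, -2, 0], [0, 1, 0], [-15, -22, -3]].
Row 1: (0)·1 + (-2)·y + (0)·z = 0
Row 2: (0)·1 + (1)·y + (0)·z = 0
Row 3: (-15)·1 + (-22)·y + (-3)·z = 0
Solving gives y = 0, z = -5.
Check: S·(1, 0, -5) = (-4, 0, 20) = -4·(1, 0, -5).

0, -5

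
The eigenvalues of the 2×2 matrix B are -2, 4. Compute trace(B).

2

trace(B) is the sum of the eigenvalues: (-2) + (4) = 2.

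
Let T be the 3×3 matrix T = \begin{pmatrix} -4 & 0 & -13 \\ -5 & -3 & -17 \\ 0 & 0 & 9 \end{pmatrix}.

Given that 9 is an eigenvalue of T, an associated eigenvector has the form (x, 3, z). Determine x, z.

We need (T - 9I)v = 0.
T - 9I = [[-13, 0, -13], [-5, -12, -17], [0, 0, 0]].
Row 1: (-13)·x + (0)·3 + (-13)·z = 0
Row 2: (-5)·x + (-12)·3 + (-17)·z = 0
Row 3: (0)·x + (0)·3 + (0)·z = 0
Solving gives x = 3, z = -3.
Check: T·(3, 3, -3) = (27, 27, -27) = 9·(3, 3, -3).

3, -3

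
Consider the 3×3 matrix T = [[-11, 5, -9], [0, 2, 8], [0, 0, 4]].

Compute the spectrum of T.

T is upper triangular, so its eigenvalues are the diagonal entries.
Diagonal: -11, 2, 4.

-11, 2, 4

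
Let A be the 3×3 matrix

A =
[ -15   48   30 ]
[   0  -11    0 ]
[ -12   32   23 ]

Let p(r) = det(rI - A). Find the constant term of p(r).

p(r) = r^3 + 3r^2 - 73r + 165.
The constant term is 165.

165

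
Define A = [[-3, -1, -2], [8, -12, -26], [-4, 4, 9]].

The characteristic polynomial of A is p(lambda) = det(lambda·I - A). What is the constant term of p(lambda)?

p(lambda) = lambda^3 + 6·lambda^2 + 5·lambda - 12.
The constant term is -12.

-12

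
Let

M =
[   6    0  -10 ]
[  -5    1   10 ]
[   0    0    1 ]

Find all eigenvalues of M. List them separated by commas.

1, 1, 6

Compute the characteristic polynomial p(s) = det(sI - M).
Expanding along the first row, p(s) = s^3 - 8s^2 + 13s - 6.
Try s = 1: p(1) = 0, so 1 is a root.
Dividing by (s - 1) leaves s^2 - 7s + 6.
The quadratic factors as (s - 1)·(s - 6).
Eigenvalues: 1, 1, 6.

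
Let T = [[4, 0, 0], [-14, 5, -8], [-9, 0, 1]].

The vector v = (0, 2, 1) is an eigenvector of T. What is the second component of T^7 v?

First find the eigenvalue: Tv = (0, 2, 1) = 1·(0, 2, 1), so λ = 1.
Then T^7 v = λ^7·v = 1^7·(0, 2, 1) = 1·(0, 2, 1) = (0, 2, 1).

2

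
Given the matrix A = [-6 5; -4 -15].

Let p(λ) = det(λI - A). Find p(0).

110

p(0) = det(0·I − A) = det(−A) = (−1)^2·det(A).
det(A) = 110, so p(0) = 110.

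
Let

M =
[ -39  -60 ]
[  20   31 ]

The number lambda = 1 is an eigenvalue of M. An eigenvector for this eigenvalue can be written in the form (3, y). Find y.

-2

We need (M - 1I)v = 0.
M - 1I = [[-40, -60], [20, 30]].
Row 1: (-40)·3 + (-60)·y = 0
Row 2: (20)·3 + (30)·y = 0
Solving gives y = -2.
Check: M·(3, -2) = (3, -2) = 1·(3, -2).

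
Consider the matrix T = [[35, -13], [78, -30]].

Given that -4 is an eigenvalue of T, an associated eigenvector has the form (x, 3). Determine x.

1

We need (T + 4I)v = 0.
T + 4I = [[39, -13], [78, -26]].
Row 1: (39)·x + (-13)·3 = 0
Row 2: (78)·x + (-26)·3 = 0
Solving gives x = 1.
Check: T·(1, 3) = (-4, -12) = -4·(1, 3).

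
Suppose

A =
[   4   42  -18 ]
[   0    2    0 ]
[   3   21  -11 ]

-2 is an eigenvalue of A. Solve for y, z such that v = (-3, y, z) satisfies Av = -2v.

0, -1

We need (A + 2I)v = 0.
A + 2I = [[6, 42, -18], [0, 4, 0], [3, 21, -9]].
Row 1: (6)·-3 + (42)·y + (-18)·z = 0
Row 2: (0)·-3 + (4)·y + (0)·z = 0
Row 3: (3)·-3 + (21)·y + (-9)·z = 0
Solving gives y = 0, z = -1.
Check: A·(-3, 0, -1) = (6, 0, 2) = -2·(-3, 0, -1).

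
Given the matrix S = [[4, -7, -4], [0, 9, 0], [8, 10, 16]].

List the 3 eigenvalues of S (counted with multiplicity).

The characteristic polynomial is p(lambda) = det(lambda·I - S).
Cofactor expansion gives p(lambda) = lambda^3 - 29·lambda^2 + 276·lambda - 864.
Rational-root test: lambda = 9 gives p(9) = 0.
Dividing by (lambda - 9) leaves lambda^2 - 20·lambda + 96.
The quadratic factors as (lambda - 8)·(lambda - 12).
Eigenvalues: 8, 9, 12.

8, 9, 12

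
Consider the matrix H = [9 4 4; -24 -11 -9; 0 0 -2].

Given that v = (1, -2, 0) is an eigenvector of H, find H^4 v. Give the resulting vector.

(1, -2, 0)

First find the eigenvalue: Hv = (1, -2, 0) = 1·(1, -2, 0), so λ = 1.
Then H^4 v = λ^4·v = 1^4·(1, -2, 0) = 1·(1, -2, 0) = (1, -2, 0).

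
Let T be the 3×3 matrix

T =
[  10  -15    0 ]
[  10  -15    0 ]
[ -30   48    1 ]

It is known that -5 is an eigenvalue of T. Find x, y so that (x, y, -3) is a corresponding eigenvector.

1, 1

We need (T + 5I)v = 0.
T + 5I = [[15, -15, 0], [10, -10, 0], [-30, 48, 6]].
Row 1: (15)·x + (-15)·y + (0)·-3 = 0
Row 2: (10)·x + (-10)·y + (0)·-3 = 0
Row 3: (-30)·x + (48)·y + (6)·-3 = 0
Solving gives x = 1, y = 1.
Check: T·(1, 1, -3) = (-5, -5, 15) = -5·(1, 1, -3).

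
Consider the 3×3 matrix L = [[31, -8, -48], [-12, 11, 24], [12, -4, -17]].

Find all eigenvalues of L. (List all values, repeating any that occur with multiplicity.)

7, 7, 11

Set up det(sI - L) = 0.
Expanding along the first row, p(s) = s^3 - 25s^2 + 203s - 539.
Try s = 7: p(7) = 0, so 7 is a root.
Dividing by (s - 7) leaves s^2 - 18s + 77.
The quadratic factors as (s - 7)·(s - 11).
Eigenvalues: 7, 7, 11.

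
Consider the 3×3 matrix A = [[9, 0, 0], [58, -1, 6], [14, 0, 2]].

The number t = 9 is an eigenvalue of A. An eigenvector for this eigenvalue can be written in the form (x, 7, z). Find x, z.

1, 2

We need (A - 9I)v = 0.
A - 9I = [[0, 0, 0], [58, -10, 6], [14, 0, -7]].
Row 1: (0)·x + (0)·7 + (0)·z = 0
Row 2: (58)·x + (-10)·7 + (6)·z = 0
Row 3: (14)·x + (0)·7 + (-7)·z = 0
Solving gives x = 1, z = 2.
Check: A·(1, 7, 2) = (9, 63, 18) = 9·(1, 7, 2).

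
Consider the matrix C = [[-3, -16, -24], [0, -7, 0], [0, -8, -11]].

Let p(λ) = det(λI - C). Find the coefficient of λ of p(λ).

p(λ) = λ^3 + 21λ^2 + 131λ + 231.
The coefficient of λ is 131.

131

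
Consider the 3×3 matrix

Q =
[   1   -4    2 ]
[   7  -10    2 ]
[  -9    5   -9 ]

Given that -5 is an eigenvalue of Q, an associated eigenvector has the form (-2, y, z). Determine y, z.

We need (Q + 5I)v = 0.
Q + 5I = [[6, -4, 2], [7, -5, 2], [-9, 5, -4]].
Row 1: (6)·-2 + (-4)·y + (2)·z = 0
Row 2: (7)·-2 + (-5)·y + (2)·z = 0
Row 3: (-9)·-2 + (5)·y + (-4)·z = 0
Solving gives y = -2, z = 2.
Check: Q·(-2, -2, 2) = (10, 10, -10) = -5·(-2, -2, 2).

-2, 2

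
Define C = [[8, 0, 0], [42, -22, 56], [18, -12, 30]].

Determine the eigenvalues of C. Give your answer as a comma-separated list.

2, 6, 8

The characteristic polynomial is p(lambda) = det(lambda·I - C).
Cofactor expansion gives p(lambda) = lambda^3 - 16·lambda^2 + 76·lambda - 96.
Try lambda = 8: p(8) = 0, so 8 is a root.
Factor out (lambda - 8): p(lambda) = (lambda - 8)·(lambda^2 - 8·lambda + 12).
The quadratic factors as (lambda - 2)·(lambda - 6).
Eigenvalues: 2, 6, 8.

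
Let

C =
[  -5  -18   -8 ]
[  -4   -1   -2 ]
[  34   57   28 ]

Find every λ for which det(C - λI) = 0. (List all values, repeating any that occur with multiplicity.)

Set up det(tI - C) = 0.
Cofactor expansion gives p(t) = t^3 - 22t^2 + 151t - 330.
Since p(5) = 0, t = 5 is a root.
Dividing by (t - 5) leaves t^2 - 17t + 66.
The quadratic factors as (t - 6)·(t - 11).
Eigenvalues: 5, 6, 11.

5, 6, 11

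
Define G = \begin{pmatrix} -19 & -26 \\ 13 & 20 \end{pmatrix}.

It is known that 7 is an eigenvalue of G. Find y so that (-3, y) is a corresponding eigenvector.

3

We need (G - 7I)v = 0.
G - 7I = [[-26, -26], [13, 13]].
Row 1: (-26)·-3 + (-26)·y = 0
Row 2: (13)·-3 + (13)·y = 0
Solving gives y = 3.
Check: G·(-3, 3) = (-21, 21) = 7·(-3, 3).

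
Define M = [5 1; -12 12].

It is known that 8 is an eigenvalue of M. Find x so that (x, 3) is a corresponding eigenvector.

1

We need (M - 8I)v = 0.
M - 8I = [[-3, 1], [-12, 4]].
Row 1: (-3)·x + (1)·3 = 0
Row 2: (-12)·x + (4)·3 = 0
Solving gives x = 1.
Check: M·(1, 3) = (8, 24) = 8·(1, 3).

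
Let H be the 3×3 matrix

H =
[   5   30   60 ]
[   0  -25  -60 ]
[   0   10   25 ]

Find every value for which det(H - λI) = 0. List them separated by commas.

-5, 5, 5

Compute the characteristic polynomial p(r) = det(rI - H).
Expanding the 3×3 determinant: p(r) = r^3 - 5r^2 - 25r + 125.
Since p(5) = 0, r = 5 is a root.
Factor out (r - 5): p(r) = (r - 5)·(r^2 - 25).
The quadratic factors as (r + 5)·(r - 5).
Eigenvalues: -5, 5, 5.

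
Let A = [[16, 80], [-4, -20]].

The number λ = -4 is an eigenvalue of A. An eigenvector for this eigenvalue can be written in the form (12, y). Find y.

-3

We need (A + 4I)v = 0.
A + 4I = [[20, 80], [-4, -16]].
Row 1: (20)·12 + (80)·y = 0
Row 2: (-4)·12 + (-16)·y = 0
Solving gives y = -3.
Check: A·(12, -3) = (-48, 12) = -4·(12, -3).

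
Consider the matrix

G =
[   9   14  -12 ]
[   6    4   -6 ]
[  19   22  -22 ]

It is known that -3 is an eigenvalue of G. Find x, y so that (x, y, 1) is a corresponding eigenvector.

We need (G + 3I)v = 0.
G + 3I = [[12, 14, -12], [6, 7, -6], [19, 22, -19]].
Row 1: (12)·x + (14)·y + (-12)·1 = 0
Row 2: (6)·x + (7)·y + (-6)·1 = 0
Row 3: (19)·x + (22)·y + (-19)·1 = 0
Solving gives x = 1, y = 0.
Check: G·(1, 0, 1) = (-3, 0, -3) = -3·(1, 0, 1).

1, 0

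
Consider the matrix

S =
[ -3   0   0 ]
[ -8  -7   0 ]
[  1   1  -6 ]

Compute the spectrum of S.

S is lower triangular, so its eigenvalues are the diagonal entries.
Diagonal: -3, -7, -6.

-7, -6, -3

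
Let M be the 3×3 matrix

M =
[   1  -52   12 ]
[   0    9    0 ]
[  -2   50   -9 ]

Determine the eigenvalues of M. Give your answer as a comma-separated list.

-5, -3, 9

Compute the characteristic polynomial p(λ) = det(λI - M).
Expanding the 3×3 determinant: p(λ) = λ^3 - λ^2 - 57λ - 135.
Rational-root test: λ = -5 gives p(-5) = 0.
Dividing by (λ + 5) leaves λ^2 - 6λ - 27.
The quadratic factors as (λ + 3)·(λ - 9).
Eigenvalues: -5, -3, 9.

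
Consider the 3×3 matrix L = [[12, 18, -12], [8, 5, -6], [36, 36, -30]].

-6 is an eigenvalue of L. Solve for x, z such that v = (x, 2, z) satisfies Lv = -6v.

4, 9

We need (L + 6I)v = 0.
L + 6I = [[18, 18, -12], [8, 11, -6], [36, 36, -24]].
Row 1: (18)·x + (18)·2 + (-12)·z = 0
Row 2: (8)·x + (11)·2 + (-6)·z = 0
Row 3: (36)·x + (36)·2 + (-24)·z = 0
Solving gives x = 4, z = 9.
Check: L·(4, 2, 9) = (-24, -12, -54) = -6·(4, 2, 9).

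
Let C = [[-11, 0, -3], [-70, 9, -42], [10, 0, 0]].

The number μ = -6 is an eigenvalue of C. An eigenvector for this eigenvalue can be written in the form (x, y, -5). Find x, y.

3, 0

We need (C + 6I)v = 0.
C + 6I = [[-5, 0, -3], [-70, 15, -42], [10, 0, 6]].
Row 1: (-5)·x + (0)·y + (-3)·-5 = 0
Row 2: (-70)·x + (15)·y + (-42)·-5 = 0
Row 3: (10)·x + (0)·y + (6)·-5 = 0
Solving gives x = 3, y = 0.
Check: C·(3, 0, -5) = (-18, 0, 30) = -6·(3, 0, -5).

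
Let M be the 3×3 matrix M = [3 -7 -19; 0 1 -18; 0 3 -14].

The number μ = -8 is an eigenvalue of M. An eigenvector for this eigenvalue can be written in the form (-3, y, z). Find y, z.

-2, -1

We need (M + 8I)v = 0.
M + 8I = [[11, -7, -19], [0, 9, -18], [0, 3, -6]].
Row 1: (11)·-3 + (-7)·y + (-19)·z = 0
Row 2: (0)·-3 + (9)·y + (-18)·z = 0
Row 3: (0)·-3 + (3)·y + (-6)·z = 0
Solving gives y = -2, z = -1.
Check: M·(-3, -2, -1) = (24, 16, 8) = -8·(-3, -2, -1).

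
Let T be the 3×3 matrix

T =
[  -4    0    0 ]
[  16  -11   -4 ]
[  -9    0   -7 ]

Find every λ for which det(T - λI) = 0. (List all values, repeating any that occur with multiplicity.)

Compute the characteristic polynomial p(lambda) = det(lambda·I - T).
Expanding along the first row, p(lambda) = lambda^3 + 22·lambda^2 + 149·lambda + 308.
Try lambda = -7: p(-7) = 0, so -7 is a root.
Dividing by (lambda + 7) leaves lambda^2 + 15·lambda + 44.
The quadratic factors as (lambda + 11)·(lambda + 4).
Eigenvalues: -11, -7, -4.

-11, -7, -4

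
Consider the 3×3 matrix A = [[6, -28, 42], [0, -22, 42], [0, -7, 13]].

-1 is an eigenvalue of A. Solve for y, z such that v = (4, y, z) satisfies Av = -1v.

4, 2

We need (A + 1I)v = 0.
A + 1I = [[7, -28, 42], [0, -21, 42], [0, -7, 14]].
Row 1: (7)·4 + (-28)·y + (42)·z = 0
Row 2: (0)·4 + (-21)·y + (42)·z = 0
Row 3: (0)·4 + (-7)·y + (14)·z = 0
Solving gives y = 4, z = 2.
Check: A·(4, 4, 2) = (-4, -4, -2) = -1·(4, 4, 2).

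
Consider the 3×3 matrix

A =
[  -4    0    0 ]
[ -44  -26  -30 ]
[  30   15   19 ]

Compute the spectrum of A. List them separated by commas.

Compute the characteristic polynomial p(μ) = det(μI - A).
Expanding the 3×3 determinant: p(μ) = μ^3 + 11μ^2 - 16μ - 176.
Rational-root test: μ = 4 gives p(4) = 0.
Dividing by (μ - 4) leaves μ^2 + 15μ + 44.
The quadratic factors as (μ + 11)·(μ + 4).
Eigenvalues: -11, -4, 4.

-11, -4, 4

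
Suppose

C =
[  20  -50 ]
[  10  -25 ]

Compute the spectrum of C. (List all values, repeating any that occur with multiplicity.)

det(C - μI) = (20 - μ)(-25 - μ) - (-50)·(10) = μ^2 + 5μ.
This factors as (μ + 5)·μ = 0.
Eigenvalues: -5, 0.

-5, 0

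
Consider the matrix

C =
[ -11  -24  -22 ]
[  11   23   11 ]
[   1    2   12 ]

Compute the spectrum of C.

1, 11, 12

The characteristic polynomial is p(t) = det(tI - C).
Expanding the 3×3 determinant: p(t) = t^3 - 24t^2 + 155t - 132.
Try t = 1: p(1) = 0, so 1 is a root.
Dividing by (t - 1) leaves t^2 - 23t + 132.
The quadratic factors as (t - 11)·(t - 12).
Eigenvalues: 1, 11, 12.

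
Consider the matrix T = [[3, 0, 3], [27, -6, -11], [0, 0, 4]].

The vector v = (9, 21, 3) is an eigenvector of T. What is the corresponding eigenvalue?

4

Compute Tv: T·(9, 21, 3) = (36, 84, 12).
Since Tv = λv, compare component 1: 36 = λ·9, so λ = 4.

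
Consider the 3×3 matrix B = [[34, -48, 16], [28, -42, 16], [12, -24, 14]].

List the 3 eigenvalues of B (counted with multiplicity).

-2, 2, 6

The characteristic polynomial is p(λ) = det(λI - B).
Expanding along the first row, p(λ) = λ^3 - 6λ^2 - 4λ + 24.
Rational-root test: λ = 6 gives p(6) = 0.
Factor out (λ - 6): p(λ) = (λ - 6)·(λ^2 - 4).
The quadratic factors as (λ + 2)·(λ - 2).
Eigenvalues: -2, 2, 6.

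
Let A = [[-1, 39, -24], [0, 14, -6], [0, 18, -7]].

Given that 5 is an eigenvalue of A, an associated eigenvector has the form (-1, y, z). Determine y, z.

-2, -3

We need (A - 5I)v = 0.
A - 5I = [[-6, 39, -24], [0, 9, -6], [0, 18, -12]].
Row 1: (-6)·-1 + (39)·y + (-24)·z = 0
Row 2: (0)·-1 + (9)·y + (-6)·z = 0
Row 3: (0)·-1 + (18)·y + (-12)·z = 0
Solving gives y = -2, z = -3.
Check: A·(-1, -2, -3) = (-5, -10, -15) = 5·(-1, -2, -3).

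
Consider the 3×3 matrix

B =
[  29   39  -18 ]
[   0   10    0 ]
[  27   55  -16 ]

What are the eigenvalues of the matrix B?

2, 10, 11

Compute the characteristic polynomial p(t) = det(tI - B).
Expanding along the first row, p(t) = t^3 - 23t^2 + 152t - 220.
Try t = 2: p(2) = 0, so 2 is a root.
Dividing by (t - 2) leaves t^2 - 21t + 110.
The quadratic factors as (t - 10)·(t - 11).
Eigenvalues: 2, 10, 11.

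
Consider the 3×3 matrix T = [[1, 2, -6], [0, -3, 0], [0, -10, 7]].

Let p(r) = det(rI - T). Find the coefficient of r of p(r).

-17

p(r) = r^3 - 5r^2 - 17r + 21.
The coefficient of r is -17.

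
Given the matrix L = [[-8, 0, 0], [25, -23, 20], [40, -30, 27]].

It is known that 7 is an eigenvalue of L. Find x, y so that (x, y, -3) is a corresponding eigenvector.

We need (L - 7I)v = 0.
L - 7I = [[-15, 0, 0], [25, -30, 20], [40, -30, 20]].
Row 1: (-15)·x + (0)·y + (0)·-3 = 0
Row 2: (25)·x + (-30)·y + (20)·-3 = 0
Row 3: (40)·x + (-30)·y + (20)·-3 = 0
Solving gives x = 0, y = -2.
Check: L·(0, -2, -3) = (0, -14, -21) = 7·(0, -2, -3).

0, -2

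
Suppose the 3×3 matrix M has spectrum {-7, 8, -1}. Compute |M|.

56

det(M) is the product of the eigenvalues: (-7) · (8) · (-1) = 56.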